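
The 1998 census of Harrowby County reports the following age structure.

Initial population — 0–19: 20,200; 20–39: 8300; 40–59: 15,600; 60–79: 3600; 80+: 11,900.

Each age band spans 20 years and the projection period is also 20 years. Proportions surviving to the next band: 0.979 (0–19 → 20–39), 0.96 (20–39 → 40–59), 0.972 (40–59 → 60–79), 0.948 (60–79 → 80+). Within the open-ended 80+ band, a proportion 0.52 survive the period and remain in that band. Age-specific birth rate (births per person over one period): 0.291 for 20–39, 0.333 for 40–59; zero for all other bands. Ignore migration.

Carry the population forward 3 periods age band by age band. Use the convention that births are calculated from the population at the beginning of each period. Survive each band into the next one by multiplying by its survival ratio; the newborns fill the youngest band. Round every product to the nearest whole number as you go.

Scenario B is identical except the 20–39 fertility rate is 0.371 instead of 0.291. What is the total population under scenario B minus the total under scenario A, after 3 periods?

3010

Numbering the groups 1..5 from youngest to oldest:
After projecting period 1:
Births: 8300 * 0.291 = 2415 ; 15600 * 0.333 = 5195 — total 7610
Group 2: 20200 * 0.979 = 19776
Group 3: 8300 * 0.96 = 7968
Group 4: 15600 * 0.972 = 15163
Group 5: 3600 * 0.948 + 11900 * 0.52 = 3413 + 6188 = 9601
→ [7610, 19776, 7968, 15163, 9601]
After projecting period 2:
Births: 19776 * 0.291 = 5755 ; 7968 * 0.333 = 2653 — total 8408
Group 2: 7610 * 0.979 = 7450
Group 3: 19776 * 0.96 = 18985
Group 4: 7968 * 0.972 = 7745
Group 5: 15163 * 0.948 + 9601 * 0.52 = 14375 + 4993 = 19368
→ [8408, 7450, 18985, 7745, 19368]
After projecting period 3:
Births: 7450 * 0.291 = 2168 ; 18985 * 0.333 = 6322 — total 8490
Group 2: 8408 * 0.979 = 8231
Group 3: 7450 * 0.96 = 7152
Group 4: 18985 * 0.972 = 18453
Group 5: 7745 * 0.948 + 19368 * 0.52 = 7342 + 10071 = 17413
→ [8490, 8231, 7152, 18453, 17413]
Scenario A total after 3 periods: 59739
Scenario B projection —
After projecting period 1:
Births: 8300 * 0.371 = 3079 ; 15600 * 0.333 = 5195 — total 8274
Group 2: 20200 * 0.979 = 19776
Group 3: 8300 * 0.96 = 7968
Group 4: 15600 * 0.972 = 15163
Group 5: 3600 * 0.948 + 11900 * 0.52 = 3413 + 6188 = 9601
→ [8274, 19776, 7968, 15163, 9601]
After projecting period 2:
Births: 19776 * 0.371 = 7337 ; 7968 * 0.333 = 2653 — total 9990
Group 2: 8274 * 0.979 = 8100
Group 3: 19776 * 0.96 = 18985
Group 4: 7968 * 0.972 = 7745
Group 5: 15163 * 0.948 + 9601 * 0.52 = 14375 + 4993 = 19368
→ [9990, 8100, 18985, 7745, 19368]
After projecting period 3:
Births: 8100 * 0.371 = 3005 ; 18985 * 0.333 = 6322 — total 9327
Group 2: 9990 * 0.979 = 9780
Group 3: 8100 * 0.96 = 7776
Group 4: 18985 * 0.972 = 18453
Group 5: 7745 * 0.948 + 19368 * 0.52 = 7342 + 10071 = 17413
→ [9327, 9780, 7776, 18453, 17413]
Scenario B total after 3 periods: 62749
Difference B − A = 62749 − 59739 = 3010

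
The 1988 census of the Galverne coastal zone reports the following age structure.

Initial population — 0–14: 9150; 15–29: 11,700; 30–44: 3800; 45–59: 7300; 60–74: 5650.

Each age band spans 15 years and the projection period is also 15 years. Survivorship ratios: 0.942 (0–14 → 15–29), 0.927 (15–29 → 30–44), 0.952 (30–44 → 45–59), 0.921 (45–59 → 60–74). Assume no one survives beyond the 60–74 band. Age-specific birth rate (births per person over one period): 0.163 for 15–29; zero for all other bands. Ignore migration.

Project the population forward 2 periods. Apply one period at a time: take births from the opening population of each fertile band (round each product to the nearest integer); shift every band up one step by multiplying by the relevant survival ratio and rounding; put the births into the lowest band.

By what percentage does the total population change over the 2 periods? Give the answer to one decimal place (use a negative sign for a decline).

After projecting period 1:
Births: 11700 × 0.163 = 1907
15–29: 9150 × 0.942 = 8619
30–44: 11700 × 0.927 = 10846
45–59: 3800 × 0.952 = 3618
60–74: 7300 × 0.921 = 6723
Giving 1907 / 8619 / 10846 / 3618 / 6723.
After projecting period 2:
Births: 8619 × 0.163 = 1405
15–29: 1907 × 0.942 = 1796
30–44: 8619 × 0.927 = 7990
45–59: 10846 × 0.952 = 10325
60–74: 3618 × 0.921 = 3332
Giving 1405 / 1796 / 7990 / 10325 / 3332.
Total: 37600 → 24848; change = -12752; percentage change = -33.9%

-33.9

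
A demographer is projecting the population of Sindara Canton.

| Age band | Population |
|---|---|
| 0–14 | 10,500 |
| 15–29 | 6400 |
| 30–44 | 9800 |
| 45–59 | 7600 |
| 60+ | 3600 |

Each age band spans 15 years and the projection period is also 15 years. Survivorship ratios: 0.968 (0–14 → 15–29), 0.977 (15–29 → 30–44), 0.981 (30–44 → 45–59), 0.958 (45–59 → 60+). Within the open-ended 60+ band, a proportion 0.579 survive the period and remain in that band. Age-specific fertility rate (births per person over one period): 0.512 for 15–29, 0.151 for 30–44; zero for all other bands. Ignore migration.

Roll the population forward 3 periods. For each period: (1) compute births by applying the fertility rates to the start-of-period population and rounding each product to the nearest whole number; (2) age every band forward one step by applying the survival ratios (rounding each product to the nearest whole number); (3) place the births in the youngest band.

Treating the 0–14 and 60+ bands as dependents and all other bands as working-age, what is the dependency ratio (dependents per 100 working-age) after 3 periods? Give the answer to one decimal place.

90.2

Let group 1 be 0–14 through group 5 = 60+.
Period 1.
Births: 6400 × 0.512 = 3277 ; 9800 × 0.151 = 1480 — total 4757
Group 2: 10500 × 0.968 = 10164
Group 3: 6400 × 0.977 = 6253
Group 4: 9800 × 0.981 = 9614
Group 5: 7600 × 0.958 + 3600 × 0.579 = 7281 + 2084 = 9365
Population now: 0–14=4757, 15–29=10164, 30–44=6253, 45–59=9614, 60+=9365
Period 2.
Births: 10164 × 0.512 = 5204 ; 6253 × 0.151 = 944 — total 6148
Group 2: 4757 × 0.968 = 4605
Group 3: 10164 × 0.977 = 9930
Group 4: 6253 × 0.981 = 6134
Group 5: 9614 × 0.958 + 9365 × 0.579 = 9210 + 5422 = 14632
Population now: 0–14=6148, 15–29=4605, 30–44=9930, 45–59=6134, 60+=14632
Period 3.
Births: 4605 × 0.512 = 2358 ; 9930 × 0.151 = 1499 — total 3857
Group 2: 6148 × 0.968 = 5951
Group 3: 4605 × 0.977 = 4499
Group 4: 9930 × 0.981 = 9741
Group 5: 6134 × 0.958 + 14632 × 0.579 = 5876 + 8472 = 14348
Population now: 0–14=3857, 15–29=5951, 30–44=4499, 45–59=9741, 60+=14348
Dependents (band 0–14 + band 60+) = 3857 + 14348 = 18205; working-age = 20191; ratio = 18205/20191 × 100 = 90.2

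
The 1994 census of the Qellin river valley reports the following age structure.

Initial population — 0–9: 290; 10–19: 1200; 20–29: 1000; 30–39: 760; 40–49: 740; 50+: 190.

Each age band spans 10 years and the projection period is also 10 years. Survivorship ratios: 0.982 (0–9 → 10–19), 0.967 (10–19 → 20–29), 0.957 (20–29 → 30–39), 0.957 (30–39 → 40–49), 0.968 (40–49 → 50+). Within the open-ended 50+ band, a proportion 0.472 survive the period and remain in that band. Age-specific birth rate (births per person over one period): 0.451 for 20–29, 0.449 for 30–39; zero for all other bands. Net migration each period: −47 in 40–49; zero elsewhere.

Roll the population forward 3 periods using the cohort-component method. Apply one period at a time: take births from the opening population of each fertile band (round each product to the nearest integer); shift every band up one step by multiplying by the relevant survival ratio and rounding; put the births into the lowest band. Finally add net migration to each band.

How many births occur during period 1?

792

Call the groups 1 to 6, youngest first.
After projecting period 1:
Births: 1000 × 0.451 = 451 ; 760 × 0.449 = 341 ⇒ total 792
Group 2: 290 × 0.982 = 285
Group 3: 1200 × 0.967 = 1160
Group 4: 1000 × 0.957 = 957
Group 5: 760 × 0.957 = 727
Group 6: 740 × 0.968 + 190 × 0.472 = 716 + 90 = 806
Net migration: Group 5 − 47 → 680
Population now: 0–9=792, 10–19=285, 20–29=1160, 30–39=957, 40–49=680, 50+=806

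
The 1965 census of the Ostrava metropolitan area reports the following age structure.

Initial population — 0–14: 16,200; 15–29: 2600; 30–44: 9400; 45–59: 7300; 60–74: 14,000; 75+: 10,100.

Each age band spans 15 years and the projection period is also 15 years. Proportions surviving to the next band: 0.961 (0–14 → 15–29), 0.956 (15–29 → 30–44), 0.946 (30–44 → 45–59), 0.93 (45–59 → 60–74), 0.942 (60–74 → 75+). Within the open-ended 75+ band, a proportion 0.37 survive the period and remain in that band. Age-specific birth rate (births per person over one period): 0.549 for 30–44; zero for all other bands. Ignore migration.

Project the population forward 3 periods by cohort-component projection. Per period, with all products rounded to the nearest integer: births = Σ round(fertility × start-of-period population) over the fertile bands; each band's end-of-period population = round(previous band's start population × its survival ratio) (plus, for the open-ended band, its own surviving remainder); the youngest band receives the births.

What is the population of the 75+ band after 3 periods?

Call the groups 1 to 6, youngest first.
After projecting period 1:
Births: 9400 × 0.549 = 5161
Group 2: 16200 × 0.961 = 15568
Group 3: 2600 × 0.956 = 2486
Group 4: 9400 × 0.946 = 8892
Group 5: 7300 × 0.93 = 6789
Group 6: 14000 × 0.942 + 10100 × 0.37 = 13188 + 3737 = 16925
Giving 5161 / 15568 / 2486 / 8892 / 6789 / 16925.
After projecting period 2:
Births: 2486 × 0.549 = 1365
Group 2: 5161 × 0.961 = 4960
Group 3: 15568 × 0.956 = 14883
Group 4: 2486 × 0.946 = 2352
Group 5: 8892 × 0.93 = 8270
Group 6: 6789 × 0.942 + 16925 × 0.37 = 6395 + 6262 = 12657
Giving 1365 / 4960 / 14883 / 2352 / 8270 / 12657.
After projecting period 3:
Births: 14883 × 0.549 = 8171
Group 2: 1365 × 0.961 = 1312
Group 3: 4960 × 0.956 = 4742
Group 4: 14883 × 0.946 = 14079
Group 5: 2352 × 0.93 = 2187
Group 6: 8270 × 0.942 + 12657 × 0.37 = 7790 + 4683 = 12473
Giving 8171 / 1312 / 4742 / 14079 / 2187 / 12473.

12473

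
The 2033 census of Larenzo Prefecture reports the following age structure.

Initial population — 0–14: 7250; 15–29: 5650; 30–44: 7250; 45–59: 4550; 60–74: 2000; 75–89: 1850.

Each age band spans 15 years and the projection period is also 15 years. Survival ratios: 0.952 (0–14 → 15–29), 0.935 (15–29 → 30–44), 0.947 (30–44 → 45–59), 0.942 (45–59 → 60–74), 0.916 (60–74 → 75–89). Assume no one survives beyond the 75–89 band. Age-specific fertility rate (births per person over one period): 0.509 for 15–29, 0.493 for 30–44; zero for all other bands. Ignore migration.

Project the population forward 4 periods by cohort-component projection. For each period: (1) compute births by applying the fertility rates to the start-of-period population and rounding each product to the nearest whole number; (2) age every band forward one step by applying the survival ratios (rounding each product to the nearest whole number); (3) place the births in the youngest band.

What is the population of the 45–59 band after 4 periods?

Call the groups 1 to 6, youngest first.
[period 1]
Births: 5650 * 0.509 = 2876 ; 7250 * 0.493 = 3574 — total 6450
Group 2: 7250 * 0.952 = 6902
Group 3: 5650 * 0.935 = 5283
Group 4: 7250 * 0.947 = 6866
Group 5: 4550 * 0.942 = 4286
Group 6: 2000 * 0.916 = 1832
→ [6450, 6902, 5283, 6866, 4286, 1832]
[period 2]
Births: 6902 * 0.509 = 3513 ; 5283 * 0.493 = 2605 — total 6118
Group 2: 6450 * 0.952 = 6140
Group 3: 6902 * 0.935 = 6453
Group 4: 5283 * 0.947 = 5003
Group 5: 6866 * 0.942 = 6468
Group 6: 4286 * 0.916 = 3926
→ [6118, 6140, 6453, 5003, 6468, 3926]
[period 3]
Births: 6140 * 0.509 = 3125 ; 6453 * 0.493 = 3181 — total 6306
Group 2: 6118 * 0.952 = 5824
Group 3: 6140 * 0.935 = 5741
Group 4: 6453 * 0.947 = 6111
Group 5: 5003 * 0.942 = 4713
Group 6: 6468 * 0.916 = 5925
→ [6306, 5824, 5741, 6111, 4713, 5925]
[period 4]
Births: 5824 * 0.509 = 2964 ; 5741 * 0.493 = 2830 — total 5794
Group 2: 6306 * 0.952 = 6003
Group 3: 5824 * 0.935 = 5445
Group 4: 5741 * 0.947 = 5437
Group 5: 6111 * 0.942 = 5757
Group 6: 4713 * 0.916 = 4317
→ [5794, 6003, 5445, 5437, 5757, 4317]

5437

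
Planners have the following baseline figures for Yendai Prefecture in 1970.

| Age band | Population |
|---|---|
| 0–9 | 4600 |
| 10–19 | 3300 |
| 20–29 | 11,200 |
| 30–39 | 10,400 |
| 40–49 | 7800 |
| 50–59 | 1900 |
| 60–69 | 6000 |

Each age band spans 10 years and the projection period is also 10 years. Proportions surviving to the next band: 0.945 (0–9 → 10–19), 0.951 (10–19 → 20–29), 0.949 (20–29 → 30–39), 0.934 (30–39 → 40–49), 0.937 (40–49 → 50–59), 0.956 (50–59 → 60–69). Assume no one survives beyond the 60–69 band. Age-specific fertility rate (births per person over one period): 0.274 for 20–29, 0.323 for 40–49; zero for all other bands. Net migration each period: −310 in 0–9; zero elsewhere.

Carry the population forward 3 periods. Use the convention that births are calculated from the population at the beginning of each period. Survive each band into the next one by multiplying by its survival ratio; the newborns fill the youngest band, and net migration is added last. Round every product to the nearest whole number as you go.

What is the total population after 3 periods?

36966

[period 1]
Births: 11200 × 0.274 = 3069  |  7800 × 0.323 = 2519 ⇒ total 5588
10–19: 4600 × 0.945 = 4347
20–29: 3300 × 0.951 = 3138
30–39: 11200 × 0.949 = 10629
40–49: 10400 × 0.934 = 9714
50–59: 7800 × 0.937 = 7309
60–69: 1900 × 0.956 = 1816
Net migration: 0–9 − 310 → 5278
Giving 5278 / 4347 / 3138 / 10629 / 9714 / 7309 / 1816.
[period 2]
Births: 3138 × 0.274 = 860  |  9714 × 0.323 = 3138 ⇒ total 3998
10–19: 5278 × 0.945 = 4988
20–29: 4347 × 0.951 = 4134
30–39: 3138 × 0.949 = 2978
40–49: 10629 × 0.934 = 9927
50–59: 9714 × 0.937 = 9102
60–69: 7309 × 0.956 = 6987
Net migration: 0–9 − 310 → 3688
Giving 3688 / 4988 / 4134 / 2978 / 9927 / 9102 / 6987.
[period 3]
Births: 4134 × 0.274 = 1133  |  9927 × 0.323 = 3206 ⇒ total 4339
10–19: 3688 × 0.945 = 3485
20–29: 4988 × 0.951 = 4744
30–39: 4134 × 0.949 = 3923
40–49: 2978 × 0.934 = 2781
50–59: 9927 × 0.937 = 9302
60–69: 9102 × 0.956 = 8702
Net migration: 0–9 − 310 → 4029
Giving 4029 / 3485 / 4744 / 3923 / 2781 / 9302 / 8702.
Total after period 3: 4029 + 3485 + 4744 + 3923 + 2781 + 9302 + 8702 = 36966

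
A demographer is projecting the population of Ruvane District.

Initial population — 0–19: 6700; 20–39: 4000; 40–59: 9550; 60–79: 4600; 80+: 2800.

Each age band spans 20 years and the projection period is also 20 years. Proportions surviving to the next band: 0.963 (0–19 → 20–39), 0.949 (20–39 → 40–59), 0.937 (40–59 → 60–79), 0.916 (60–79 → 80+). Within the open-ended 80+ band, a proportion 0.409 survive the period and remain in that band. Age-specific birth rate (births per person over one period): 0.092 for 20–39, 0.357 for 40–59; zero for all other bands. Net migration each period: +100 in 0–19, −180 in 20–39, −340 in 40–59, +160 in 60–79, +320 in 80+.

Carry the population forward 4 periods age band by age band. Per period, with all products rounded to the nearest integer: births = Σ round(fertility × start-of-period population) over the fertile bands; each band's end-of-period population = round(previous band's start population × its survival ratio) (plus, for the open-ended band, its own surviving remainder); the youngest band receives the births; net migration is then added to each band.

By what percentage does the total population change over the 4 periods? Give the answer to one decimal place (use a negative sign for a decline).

Numbering the bands 1..5 from youngest to oldest:
Period 1:
Births: 4000 × 0.092 = 368 ; 9550 × 0.357 = 3409 — total 3777
Band 2: 6700 × 0.963 = 6452
Band 3: 4000 × 0.949 = 3796
Band 4: 9550 × 0.937 = 8948
Band 5: 4600 × 0.916 + 2800 × 0.409 = 4214 + 1145 = 5359
Net migration: Band 1 + 100 → 3877; Band 2 − 180 → 6272; Band 3 − 340 → 3456; Band 4 + 160 → 9108; Band 5 + 320 → 5679
End of period: [3877, 6272, 3456, 9108, 5679]
Period 2:
Births: 6272 × 0.092 = 577 ; 3456 × 0.357 = 1234 — total 1811
Band 2: 3877 × 0.963 = 3734
Band 3: 6272 × 0.949 = 5952
Band 4: 3456 × 0.937 = 3238
Band 5: 9108 × 0.916 + 5679 × 0.409 = 8343 + 2323 = 10666
Net migration: Band 1 + 100 → 1911; Band 2 − 180 → 3554; Band 3 − 340 → 5612; Band 4 + 160 → 3398; Band 5 + 320 → 10986
End of period: [1911, 3554, 5612, 3398, 10986]
Period 3:
Births: 3554 × 0.092 = 327 ; 5612 × 0.357 = 2003 — total 2330
Band 2: 1911 × 0.963 = 1840
Band 3: 3554 × 0.949 = 3373
Band 4: 5612 × 0.937 = 5258
Band 5: 3398 × 0.916 + 10986 × 0.409 = 3113 + 4493 = 7606
Net migration: Band 1 + 100 → 2430; Band 2 − 180 → 1660; Band 3 − 340 → 3033; Band 4 + 160 → 5418; Band 5 + 320 → 7926
End of period: [2430, 1660, 3033, 5418, 7926]
Period 4:
Births: 1660 × 0.092 = 153 ; 3033 × 0.357 = 1083 — total 1236
Band 2: 2430 × 0.963 = 2340
Band 3: 1660 × 0.949 = 1575
Band 4: 3033 × 0.937 = 2842
Band 5: 5418 × 0.916 + 7926 × 0.409 = 4963 + 3242 = 8205
Net migration: Band 1 + 100 → 1336; Band 2 − 180 → 2160; Band 3 − 340 → 1235; Band 4 + 160 → 3002; Band 5 + 320 → 8525
End of period: [1336, 2160, 1235, 3002, 8525]
Total: 27650 → 16258; change = -11392; percentage change = -41.2%

-41.2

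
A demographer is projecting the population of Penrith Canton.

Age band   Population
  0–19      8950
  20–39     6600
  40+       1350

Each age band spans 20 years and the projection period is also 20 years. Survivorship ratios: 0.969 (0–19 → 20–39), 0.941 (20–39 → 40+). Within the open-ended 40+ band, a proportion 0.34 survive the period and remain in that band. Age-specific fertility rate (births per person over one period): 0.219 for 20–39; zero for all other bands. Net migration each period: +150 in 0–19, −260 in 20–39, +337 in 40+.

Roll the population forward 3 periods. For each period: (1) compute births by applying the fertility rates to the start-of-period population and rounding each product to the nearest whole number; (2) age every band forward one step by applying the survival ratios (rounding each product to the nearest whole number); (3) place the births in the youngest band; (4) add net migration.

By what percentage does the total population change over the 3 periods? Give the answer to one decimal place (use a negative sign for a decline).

-57.0

After projecting period 1:
Births: 6600 × 0.219 = 1445
20–39: 8950 × 0.969 = 8673
40+: 6600 × 0.941 + 1350 × 0.34 = 6211 + 459 = 6670
Net migration: 0–19 + 150 → 1595; 20–39 − 260 → 8413; 40+ + 337 → 7007
→ [1595, 8413, 7007]
After projecting period 2:
Births: 8413 × 0.219 = 1842
20–39: 1595 × 0.969 = 1546
40+: 8413 × 0.941 + 7007 × 0.34 = 7917 + 2382 = 10299
Net migration: 0–19 + 150 → 1992; 20–39 − 260 → 1286; 40+ + 337 → 10636
→ [1992, 1286, 10636]
After projecting period 3:
Births: 1286 × 0.219 = 282
20–39: 1992 × 0.969 = 1930
40+: 1286 × 0.941 + 10636 × 0.34 = 1210 + 3616 = 4826
Net migration: 0–19 + 150 → 432; 20–39 − 260 → 1670; 40+ + 337 → 5163
→ [432, 1670, 5163]
Total: 16900 → 7265; change = -9635; percentage change = -57.0%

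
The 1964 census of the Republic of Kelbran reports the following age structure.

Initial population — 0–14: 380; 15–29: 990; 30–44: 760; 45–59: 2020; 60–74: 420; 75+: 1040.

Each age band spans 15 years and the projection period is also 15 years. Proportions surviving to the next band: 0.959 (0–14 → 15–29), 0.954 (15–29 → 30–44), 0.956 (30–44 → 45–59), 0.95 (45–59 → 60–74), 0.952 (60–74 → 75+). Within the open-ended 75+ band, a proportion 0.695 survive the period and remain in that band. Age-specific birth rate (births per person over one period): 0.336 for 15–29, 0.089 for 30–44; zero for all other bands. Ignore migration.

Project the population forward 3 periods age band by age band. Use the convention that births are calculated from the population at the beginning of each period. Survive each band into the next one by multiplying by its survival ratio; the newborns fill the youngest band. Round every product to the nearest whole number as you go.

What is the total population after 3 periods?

4384

Numbering the groups 1..6 from youngest to oldest:
— Period 1 —
Births: 990 * 0.336 = 333 ; 760 * 0.089 = 68 → 401
Group 2: 380 * 0.959 = 364
Group 3: 990 * 0.954 = 944
Group 4: 760 * 0.956 = 727
Group 5: 2020 * 0.95 = 1919
Group 6: 420 * 0.952 + 1040 * 0.695 = 400 + 723 = 1123
→ [401, 364, 944, 727, 1919, 1123]
— Period 2 —
Births: 364 * 0.336 = 122 ; 944 * 0.089 = 84 → 206
Group 2: 401 * 0.959 = 385
Group 3: 364 * 0.954 = 347
Group 4: 944 * 0.956 = 902
Group 5: 727 * 0.95 = 691
Group 6: 1919 * 0.952 + 1123 * 0.695 = 1827 + 780 = 2607
→ [206, 385, 347, 902, 691, 2607]
— Period 3 —
Births: 385 * 0.336 = 129 ; 347 * 0.089 = 31 → 160
Group 2: 206 * 0.959 = 198
Group 3: 385 * 0.954 = 367
Group 4: 347 * 0.956 = 332
Group 5: 902 * 0.95 = 857
Group 6: 691 * 0.952 + 2607 * 0.695 = 658 + 1812 = 2470
→ [160, 198, 367, 332, 857, 2470]
Total after period 3: 160 + 198 + 367 + 332 + 857 + 2470 = 4384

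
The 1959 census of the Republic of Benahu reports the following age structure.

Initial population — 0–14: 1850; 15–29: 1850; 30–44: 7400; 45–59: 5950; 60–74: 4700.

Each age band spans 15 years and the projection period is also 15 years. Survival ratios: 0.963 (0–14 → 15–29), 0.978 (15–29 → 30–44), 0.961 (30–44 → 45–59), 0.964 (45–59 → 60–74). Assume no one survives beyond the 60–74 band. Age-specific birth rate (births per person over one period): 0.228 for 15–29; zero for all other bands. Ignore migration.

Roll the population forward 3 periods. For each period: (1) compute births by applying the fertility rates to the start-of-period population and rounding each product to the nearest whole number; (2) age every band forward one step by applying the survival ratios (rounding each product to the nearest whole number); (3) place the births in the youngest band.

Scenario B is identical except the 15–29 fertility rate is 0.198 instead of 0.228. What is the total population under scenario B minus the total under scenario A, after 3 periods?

Period 1:
Births: 1850 × 0.228 = 422
15–29: 1850 × 0.963 = 1782
30–44: 1850 × 0.978 = 1809
45–59: 7400 × 0.961 = 7111
60–74: 5950 × 0.964 = 5736
→ [422, 1782, 1809, 7111, 5736]
Period 2:
Births: 1782 × 0.228 = 406
15–29: 422 × 0.963 = 406
30–44: 1782 × 0.978 = 1743
45–59: 1809 × 0.961 = 1738
60–74: 7111 × 0.964 = 6855
→ [406, 406, 1743, 1738, 6855]
Period 3:
Births: 406 × 0.228 = 93
15–29: 406 × 0.963 = 391
30–44: 406 × 0.978 = 397
45–59: 1743 × 0.961 = 1675
60–74: 1738 × 0.964 = 1675
→ [93, 391, 397, 1675, 1675]
Scenario A total after 3 periods: 4231
Scenario B projection —
Period 1:
Births: 1850 × 0.198 = 366
15–29: 1850 × 0.963 = 1782
30–44: 1850 × 0.978 = 1809
45–59: 7400 × 0.961 = 7111
60–74: 5950 × 0.964 = 5736
→ [366, 1782, 1809, 7111, 5736]
Period 2:
Births: 1782 × 0.198 = 353
15–29: 366 × 0.963 = 352
30–44: 1782 × 0.978 = 1743
45–59: 1809 × 0.961 = 1738
60–74: 7111 × 0.964 = 6855
→ [353, 352, 1743, 1738, 6855]
Period 3:
Births: 352 × 0.198 = 70
15–29: 353 × 0.963 = 340
30–44: 352 × 0.978 = 344
45–59: 1743 × 0.961 = 1675
60–74: 1738 × 0.964 = 1675
→ [70, 340, 344, 1675, 1675]
Scenario B total after 3 periods: 4104
Difference B − A = 4104 − 4231 = -127

-127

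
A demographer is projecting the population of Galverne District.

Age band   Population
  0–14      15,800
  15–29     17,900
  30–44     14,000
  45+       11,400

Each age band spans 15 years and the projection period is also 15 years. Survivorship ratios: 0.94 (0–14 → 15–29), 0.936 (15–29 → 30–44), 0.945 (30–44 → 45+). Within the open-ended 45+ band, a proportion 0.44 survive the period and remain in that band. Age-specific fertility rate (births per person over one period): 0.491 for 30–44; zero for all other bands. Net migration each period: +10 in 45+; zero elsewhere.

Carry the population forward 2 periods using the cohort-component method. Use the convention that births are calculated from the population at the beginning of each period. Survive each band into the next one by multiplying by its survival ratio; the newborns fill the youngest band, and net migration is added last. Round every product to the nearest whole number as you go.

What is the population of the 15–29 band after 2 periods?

6462

Period 1:
Births: 14000 × 0.491 = 6874
15–29: 15800 × 0.94 = 14852
30–44: 17900 × 0.936 = 16754
45+: 14000 × 0.945 + 11400 × 0.44 = 13230 + 5016 = 18246
Net migration: 45+ + 10 → 18256
End of period: [6874, 14852, 16754, 18256]
Period 2:
Births: 16754 × 0.491 = 8226
15–29: 6874 × 0.94 = 6462
30–44: 14852 × 0.936 = 13901
45+: 16754 × 0.945 + 18256 × 0.44 = 15833 + 8033 = 23866
Net migration: 45+ + 10 → 23876
End of period: [8226, 6462, 13901, 23876]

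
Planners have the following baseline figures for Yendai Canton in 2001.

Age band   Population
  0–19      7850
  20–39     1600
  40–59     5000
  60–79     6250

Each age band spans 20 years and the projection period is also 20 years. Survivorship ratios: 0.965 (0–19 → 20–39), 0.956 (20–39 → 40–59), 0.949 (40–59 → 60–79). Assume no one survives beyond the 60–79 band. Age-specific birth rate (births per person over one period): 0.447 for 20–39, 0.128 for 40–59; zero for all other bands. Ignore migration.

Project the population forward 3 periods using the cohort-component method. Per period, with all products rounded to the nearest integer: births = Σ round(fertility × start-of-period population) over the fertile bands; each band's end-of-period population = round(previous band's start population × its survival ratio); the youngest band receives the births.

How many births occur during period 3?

1512

Period 1.
Births: 1600 × 0.447 = 715 ; 5000 × 0.128 = 640 — total 1355
20–39: 7850 × 0.965 = 7575
40–59: 1600 × 0.956 = 1530
60–79: 5000 × 0.949 = 4745
Population now: 0–19=1355, 20–39=7575, 40–59=1530, 60–79=4745
Period 2.
Births: 7575 × 0.447 = 3386 ; 1530 × 0.128 = 196 — total 3582
20–39: 1355 × 0.965 = 1308
40–59: 7575 × 0.956 = 7242
60–79: 1530 × 0.949 = 1452
Population now: 0–19=3582, 20–39=1308, 40–59=7242, 60–79=1452
Period 3.
Births: 1308 × 0.447 = 585 ; 7242 × 0.128 = 927 — total 1512
20–39: 3582 × 0.965 = 3457
40–59: 1308 × 0.956 = 1250
60–79: 7242 × 0.949 = 6873
Population now: 0–19=1512, 20–39=3457, 40–59=1250, 60–79=6873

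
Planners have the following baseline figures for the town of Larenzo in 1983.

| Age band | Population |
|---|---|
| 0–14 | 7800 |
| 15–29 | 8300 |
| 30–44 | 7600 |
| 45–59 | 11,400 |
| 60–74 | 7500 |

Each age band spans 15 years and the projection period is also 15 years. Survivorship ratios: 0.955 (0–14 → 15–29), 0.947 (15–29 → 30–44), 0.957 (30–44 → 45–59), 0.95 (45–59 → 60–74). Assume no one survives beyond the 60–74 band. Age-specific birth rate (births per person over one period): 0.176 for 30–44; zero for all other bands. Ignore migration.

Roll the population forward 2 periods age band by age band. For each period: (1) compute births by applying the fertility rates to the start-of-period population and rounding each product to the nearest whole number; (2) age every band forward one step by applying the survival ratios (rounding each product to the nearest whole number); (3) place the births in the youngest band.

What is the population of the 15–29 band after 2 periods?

After projecting period 1:
Births: 7600 * 0.176 = 1338
15–29: 7800 * 0.955 = 7449
30–44: 8300 * 0.947 = 7860
45–59: 7600 * 0.957 = 7273
60–74: 11400 * 0.95 = 10830
End of period: [1338, 7449, 7860, 7273, 10830]
After projecting period 2:
Births: 7860 * 0.176 = 1383
15–29: 1338 * 0.955 = 1278
30–44: 7449 * 0.947 = 7054
45–59: 7860 * 0.957 = 7522
60–74: 7273 * 0.95 = 6909
End of period: [1383, 1278, 7054, 7522, 6909]

1278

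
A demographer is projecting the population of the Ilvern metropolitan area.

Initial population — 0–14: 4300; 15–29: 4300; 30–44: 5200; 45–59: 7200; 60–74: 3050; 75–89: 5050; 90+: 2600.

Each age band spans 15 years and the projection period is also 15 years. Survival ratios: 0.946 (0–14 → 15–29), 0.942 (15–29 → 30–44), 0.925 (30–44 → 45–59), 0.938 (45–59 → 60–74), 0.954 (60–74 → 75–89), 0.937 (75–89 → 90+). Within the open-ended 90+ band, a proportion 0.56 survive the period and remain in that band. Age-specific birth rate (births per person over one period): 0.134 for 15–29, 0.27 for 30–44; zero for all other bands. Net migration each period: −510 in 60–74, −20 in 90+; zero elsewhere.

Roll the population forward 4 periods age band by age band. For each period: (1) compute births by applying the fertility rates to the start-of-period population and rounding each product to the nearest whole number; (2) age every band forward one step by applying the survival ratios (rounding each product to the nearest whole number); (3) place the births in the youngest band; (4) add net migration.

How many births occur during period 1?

1980

(Groups numbered youngest = 1 to oldest = 7.)
[period 1]
Births: 4300 * 0.134 = 576, 5200 * 0.27 = 1404 ⇒ total 1980
Group 2: 4300 * 0.946 = 4068
Group 3: 4300 * 0.942 = 4051
Group 4: 5200 * 0.925 = 4810
Group 5: 7200 * 0.938 = 6754
Group 6: 3050 * 0.954 = 2910
Group 7: 5050 * 0.937 + 2600 * 0.56 = 4732 + 1456 = 6188
Net migration: Group 5 − 510 → 6244; Group 7 − 20 → 6168
→ [1980, 4068, 4051, 4810, 6244, 2910, 6168]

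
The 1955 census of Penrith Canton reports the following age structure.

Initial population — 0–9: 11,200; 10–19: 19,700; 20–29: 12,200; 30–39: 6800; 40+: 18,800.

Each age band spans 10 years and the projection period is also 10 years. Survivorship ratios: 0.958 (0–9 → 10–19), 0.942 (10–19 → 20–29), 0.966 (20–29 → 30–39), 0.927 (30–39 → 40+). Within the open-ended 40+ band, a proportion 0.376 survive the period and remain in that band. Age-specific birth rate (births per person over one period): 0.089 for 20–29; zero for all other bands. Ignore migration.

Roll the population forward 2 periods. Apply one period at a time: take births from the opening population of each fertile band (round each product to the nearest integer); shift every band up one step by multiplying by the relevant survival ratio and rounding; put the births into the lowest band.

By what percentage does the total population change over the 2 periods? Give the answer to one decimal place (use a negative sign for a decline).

Call the bands 1 to 5, youngest first.
[period 1]
Births: 12200 × 0.089 = 1086
Band 2: 11200 × 0.958 = 10730
Band 3: 19700 × 0.942 = 18557
Band 4: 12200 × 0.966 = 11785
Band 5: 6800 × 0.927 + 18800 × 0.376 = 6304 + 7069 = 13373
Giving 1086 / 10730 / 18557 / 11785 / 13373.
[period 2]
Births: 18557 × 0.089 = 1652
Band 2: 1086 × 0.958 = 1040
Band 3: 10730 × 0.942 = 10108
Band 4: 18557 × 0.966 = 17926
Band 5: 11785 × 0.927 + 13373 × 0.376 = 10925 + 5028 = 15953
Giving 1652 / 1040 / 10108 / 17926 / 15953.
Total: 68700 → 46679; change = -22021; percentage change = -32.1%

-32.1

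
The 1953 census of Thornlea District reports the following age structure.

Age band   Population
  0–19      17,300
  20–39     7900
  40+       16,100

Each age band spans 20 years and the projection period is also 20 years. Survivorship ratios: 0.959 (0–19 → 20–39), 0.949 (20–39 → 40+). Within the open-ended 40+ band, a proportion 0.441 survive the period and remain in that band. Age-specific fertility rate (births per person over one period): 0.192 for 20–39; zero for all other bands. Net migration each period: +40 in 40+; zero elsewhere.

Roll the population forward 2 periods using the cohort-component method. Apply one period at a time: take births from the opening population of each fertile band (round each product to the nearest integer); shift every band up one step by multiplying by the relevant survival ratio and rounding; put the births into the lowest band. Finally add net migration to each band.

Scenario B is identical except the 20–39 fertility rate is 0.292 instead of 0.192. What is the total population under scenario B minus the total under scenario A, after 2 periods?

Let band 1 be 0–19 through band 3 = 40+.
— Period 1 —
Births: 7900 × 0.192 = 1517
Band 2: 17300 × 0.959 = 16591
Band 3: 7900 × 0.949 + 16100 × 0.441 = 7497 + 7100 = 14597
Net migration: Band 3 + 40 → 14637
Giving 1517 / 16591 / 14637.
— Period 2 —
Births: 16591 × 0.192 = 3185
Band 2: 1517 × 0.959 = 1455
Band 3: 16591 × 0.949 + 14637 × 0.441 = 15745 + 6455 = 22200
Net migration: Band 3 + 40 → 22240
Giving 3185 / 1455 / 22240.
Scenario A total after 2 periods: 26880
Scenario B projection —
— Period 1 —
Births: 7900 × 0.292 = 2307
Band 2: 17300 × 0.959 = 16591
Band 3: 7900 × 0.949 + 16100 × 0.441 = 7497 + 7100 = 14597
Net migration: Band 3 + 40 → 14637
Giving 2307 / 16591 / 14637.
— Period 2 —
Births: 16591 × 0.292 = 4845
Band 2: 2307 × 0.959 = 2212
Band 3: 16591 × 0.949 + 14637 × 0.441 = 15745 + 6455 = 22200
Net migration: Band 3 + 40 → 22240
Giving 4845 / 2212 / 22240.
Scenario B total after 2 periods: 29297
Difference B − A = 29297 − 26880 = 2417

2417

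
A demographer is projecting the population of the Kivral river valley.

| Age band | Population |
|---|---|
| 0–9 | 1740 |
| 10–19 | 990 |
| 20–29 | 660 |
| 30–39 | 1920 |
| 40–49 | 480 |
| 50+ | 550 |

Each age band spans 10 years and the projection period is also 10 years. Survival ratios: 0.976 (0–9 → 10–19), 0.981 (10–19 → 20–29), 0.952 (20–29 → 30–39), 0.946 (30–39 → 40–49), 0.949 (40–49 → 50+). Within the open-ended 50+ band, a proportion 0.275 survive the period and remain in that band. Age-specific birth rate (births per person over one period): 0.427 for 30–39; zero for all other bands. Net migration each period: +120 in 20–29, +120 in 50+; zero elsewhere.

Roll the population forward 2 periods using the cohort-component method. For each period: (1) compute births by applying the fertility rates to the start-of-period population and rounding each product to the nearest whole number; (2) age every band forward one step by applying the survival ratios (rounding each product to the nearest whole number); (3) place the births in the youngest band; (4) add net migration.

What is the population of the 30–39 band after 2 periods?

Period 1.
Births: 1920 * 0.427 = 820
10–19: 1740 * 0.976 = 1698
20–29: 990 * 0.981 = 971
30–39: 660 * 0.952 = 628
40–49: 1920 * 0.946 = 1816
50+: 480 * 0.949 + 550 * 0.275 = 456 + 151 = 607
Net migration: 20–29 + 120 → 1091; 50+ + 120 → 727
→ [820, 1698, 1091, 628, 1816, 727]
Period 2.
Births: 628 * 0.427 = 268
10–19: 820 * 0.976 = 800
20–29: 1698 * 0.981 = 1666
30–39: 1091 * 0.952 = 1039
40–49: 628 * 0.946 = 594
50+: 1816 * 0.949 + 727 * 0.275 = 1723 + 200 = 1923
Net migration: 20–29 + 120 → 1786; 50+ + 120 → 2043
→ [268, 800, 1786, 1039, 594, 2043]

1039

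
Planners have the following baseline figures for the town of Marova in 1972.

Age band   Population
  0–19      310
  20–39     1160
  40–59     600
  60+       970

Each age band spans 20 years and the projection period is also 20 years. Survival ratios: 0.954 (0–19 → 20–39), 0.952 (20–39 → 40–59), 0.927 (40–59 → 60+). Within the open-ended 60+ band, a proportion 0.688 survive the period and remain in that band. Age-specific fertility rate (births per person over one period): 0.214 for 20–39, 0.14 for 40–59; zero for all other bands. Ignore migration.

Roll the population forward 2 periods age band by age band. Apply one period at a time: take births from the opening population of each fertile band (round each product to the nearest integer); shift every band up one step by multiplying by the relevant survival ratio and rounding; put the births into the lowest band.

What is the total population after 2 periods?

Numbering the groups 1..4 from youngest to oldest:
Period 1.
Births: 1160 * 0.214 = 248 ; 600 * 0.14 = 84 → total 332
Group 2: 310 * 0.954 = 296
Group 3: 1160 * 0.952 = 1104
Group 4: 600 * 0.927 + 970 * 0.688 = 556 + 667 = 1223
Population now: 0–19=332, 20–39=296, 40–59=1104, 60+=1223
Period 2.
Births: 296 * 0.214 = 63 ; 1104 * 0.14 = 155 → total 218
Group 2: 332 * 0.954 = 317
Group 3: 296 * 0.952 = 282
Group 4: 1104 * 0.927 + 1223 * 0.688 = 1023 + 841 = 1864
Population now: 0–19=218, 20–39=317, 40–59=282, 60+=1864
Total after period 2: 218 + 317 + 282 + 1864 = 2681

2681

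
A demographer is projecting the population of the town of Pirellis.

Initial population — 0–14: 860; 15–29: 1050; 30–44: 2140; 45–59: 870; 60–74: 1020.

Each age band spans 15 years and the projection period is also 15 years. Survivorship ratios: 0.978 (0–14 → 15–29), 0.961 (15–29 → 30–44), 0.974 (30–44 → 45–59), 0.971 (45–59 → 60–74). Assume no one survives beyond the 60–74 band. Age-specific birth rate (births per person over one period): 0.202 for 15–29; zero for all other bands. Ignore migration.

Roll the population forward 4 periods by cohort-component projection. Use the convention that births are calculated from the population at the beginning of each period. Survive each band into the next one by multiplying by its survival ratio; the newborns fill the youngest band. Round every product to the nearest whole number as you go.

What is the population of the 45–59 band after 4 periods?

— Period 1 —
Births: 1050 × 0.202 = 212
15–29: 860 × 0.978 = 841
30–44: 1050 × 0.961 = 1009
45–59: 2140 × 0.974 = 2084
60–74: 870 × 0.971 = 845
End of period: [212, 841, 1009, 2084, 845]
— Period 2 —
Births: 841 × 0.202 = 170
15–29: 212 × 0.978 = 207
30–44: 841 × 0.961 = 808
45–59: 1009 × 0.974 = 983
60–74: 2084 × 0.971 = 2024
End of period: [170, 207, 808, 983, 2024]
— Period 3 —
Births: 207 × 0.202 = 42
15–29: 170 × 0.978 = 166
30–44: 207 × 0.961 = 199
45–59: 808 × 0.974 = 787
60–74: 983 × 0.971 = 954
End of period: [42, 166, 199, 787, 954]
— Period 4 —
Births: 166 × 0.202 = 34
15–29: 42 × 0.978 = 41
30–44: 166 × 0.961 = 160
45–59: 199 × 0.974 = 194
60–74: 787 × 0.971 = 764
End of period: [34, 41, 160, 194, 764]

194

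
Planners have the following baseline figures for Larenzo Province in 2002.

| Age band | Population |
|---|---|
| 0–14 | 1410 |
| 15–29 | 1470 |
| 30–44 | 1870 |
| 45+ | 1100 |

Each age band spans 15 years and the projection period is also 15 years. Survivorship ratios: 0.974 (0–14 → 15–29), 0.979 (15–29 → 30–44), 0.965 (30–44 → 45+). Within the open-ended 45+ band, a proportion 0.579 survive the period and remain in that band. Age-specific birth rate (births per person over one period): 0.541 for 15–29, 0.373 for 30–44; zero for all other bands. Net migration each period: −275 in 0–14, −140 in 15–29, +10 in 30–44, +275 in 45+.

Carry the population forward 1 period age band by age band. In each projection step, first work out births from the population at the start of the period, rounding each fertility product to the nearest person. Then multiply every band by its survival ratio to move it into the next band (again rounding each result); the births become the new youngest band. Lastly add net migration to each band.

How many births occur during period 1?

(Bands numbered youngest = 1 to oldest = 4.)
[period 1]
Births: 1470 * 0.541 = 795, 1870 * 0.373 = 698 ⇒ total 1493
Band 2: 1410 * 0.974 = 1373
Band 3: 1470 * 0.979 = 1439
Band 4: 1870 * 0.965 + 1100 * 0.579 = 1805 + 637 = 2442
Net migration: Band 1 − 275 → 1218; Band 2 − 140 → 1233; Band 3 + 10 → 1449; Band 4 + 275 → 2717
End of period: [1218, 1233, 1449, 2717]

1493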